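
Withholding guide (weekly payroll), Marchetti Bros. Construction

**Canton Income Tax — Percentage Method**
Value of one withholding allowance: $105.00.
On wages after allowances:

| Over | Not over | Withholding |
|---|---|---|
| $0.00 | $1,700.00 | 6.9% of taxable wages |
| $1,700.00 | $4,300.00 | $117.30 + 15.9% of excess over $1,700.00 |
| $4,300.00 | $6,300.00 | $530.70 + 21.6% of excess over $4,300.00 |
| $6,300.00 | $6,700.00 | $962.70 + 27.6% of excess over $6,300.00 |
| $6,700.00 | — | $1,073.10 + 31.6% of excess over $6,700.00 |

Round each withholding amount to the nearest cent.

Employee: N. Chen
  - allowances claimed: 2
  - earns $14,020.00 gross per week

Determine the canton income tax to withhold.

Canton Income Tax: taxable = $14,020.00 − 2×$105.00 = $13,810.00
  $1,073.10 + 31.6% × ($13,810.00 − $6,700.00) = $1,073.10 + 31.6% × $7,110.00 = $3,319.86

$3,319.86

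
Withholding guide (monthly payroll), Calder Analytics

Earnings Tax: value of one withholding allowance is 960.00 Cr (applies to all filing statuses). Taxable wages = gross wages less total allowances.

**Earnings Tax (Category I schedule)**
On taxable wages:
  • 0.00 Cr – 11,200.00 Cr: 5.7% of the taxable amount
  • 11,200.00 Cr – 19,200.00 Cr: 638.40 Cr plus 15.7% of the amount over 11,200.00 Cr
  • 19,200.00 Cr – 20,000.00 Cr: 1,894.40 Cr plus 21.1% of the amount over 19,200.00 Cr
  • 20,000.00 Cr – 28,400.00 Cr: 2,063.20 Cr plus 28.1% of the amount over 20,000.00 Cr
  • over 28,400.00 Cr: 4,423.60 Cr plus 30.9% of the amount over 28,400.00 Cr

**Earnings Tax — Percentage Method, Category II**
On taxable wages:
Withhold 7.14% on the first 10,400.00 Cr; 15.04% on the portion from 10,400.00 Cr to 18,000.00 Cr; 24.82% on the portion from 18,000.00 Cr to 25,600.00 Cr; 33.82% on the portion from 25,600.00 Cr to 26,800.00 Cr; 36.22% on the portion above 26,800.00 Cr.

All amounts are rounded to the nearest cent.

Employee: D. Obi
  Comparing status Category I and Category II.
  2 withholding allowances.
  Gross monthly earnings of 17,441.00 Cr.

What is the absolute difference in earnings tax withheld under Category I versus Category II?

195.96 Cr

Earnings Tax (Category I): taxable = 17,441.00 Cr − 2×960.00 Cr = 15,521.00 Cr
  638.40 Cr + 15.7% × (15,521.00 Cr − 11,200.00 Cr) = 638.40 Cr + 15.7% × 4,321.00 Cr = 1,316.80 Cr
Earnings Tax (Category II): taxable = 17,441.00 Cr − 2×960.00 Cr = 15,521.00 Cr
  742.56 Cr + 15.04% × (15,521.00 Cr − 10,400.00 Cr) = 742.56 Cr + 15.04% × 5,121.00 Cr = 1,512.76 Cr
Difference: |1,316.80 Cr − 1,512.76 Cr| = 195.96 Cr (higher under Category II)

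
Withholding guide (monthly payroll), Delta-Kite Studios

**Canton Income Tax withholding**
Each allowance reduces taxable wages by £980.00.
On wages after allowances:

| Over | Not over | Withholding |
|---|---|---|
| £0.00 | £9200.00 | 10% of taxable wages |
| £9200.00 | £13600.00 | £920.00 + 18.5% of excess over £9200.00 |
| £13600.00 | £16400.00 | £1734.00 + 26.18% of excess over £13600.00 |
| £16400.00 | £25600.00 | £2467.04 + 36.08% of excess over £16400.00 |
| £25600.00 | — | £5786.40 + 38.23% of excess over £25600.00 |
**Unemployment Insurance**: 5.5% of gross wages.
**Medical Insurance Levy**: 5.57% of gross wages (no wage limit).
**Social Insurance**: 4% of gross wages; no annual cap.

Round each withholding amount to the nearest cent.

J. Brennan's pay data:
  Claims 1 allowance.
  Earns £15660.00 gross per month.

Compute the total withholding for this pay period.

Canton Income Tax: taxable = £15660.00 − 1×£980.00 = £14680.00
  £1734.00 + 26.18% × (£14680.00 − £13600.00) = £1734.00 + 26.18% × £1080.00 = £2016.74
Unemployment Insurance: 5.5% × £15660.00 = £861.30
Medical Insurance Levy: 5.57% × £15660.00 = £872.26
Social Insurance: 4% × £15660.00 = £626.40
Total: £2016.74 + £861.30 + £872.26 + £626.40 = £4376.70

£4376.70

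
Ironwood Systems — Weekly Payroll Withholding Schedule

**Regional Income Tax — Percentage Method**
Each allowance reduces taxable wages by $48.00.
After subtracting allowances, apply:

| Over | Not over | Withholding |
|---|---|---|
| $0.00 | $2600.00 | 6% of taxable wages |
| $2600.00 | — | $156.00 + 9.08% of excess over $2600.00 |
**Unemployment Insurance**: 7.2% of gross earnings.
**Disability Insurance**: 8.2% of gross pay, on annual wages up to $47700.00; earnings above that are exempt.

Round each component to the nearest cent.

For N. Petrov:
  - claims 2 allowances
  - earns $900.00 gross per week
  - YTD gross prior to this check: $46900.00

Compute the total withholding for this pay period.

Regional Income Tax: taxable = $900.00 − 2×$48.00 = $804.00
  6% × $804.00 = $48.24
Unemployment Insurance: 7.2% × $900.00 = $64.80
Disability Insurance: cap $47700.00 − YTD $46900.00 = $800.00 subject; 8.2% × $800.00 = $65.60
Total: $48.24 + $64.80 + $65.60 = $178.64

$178.64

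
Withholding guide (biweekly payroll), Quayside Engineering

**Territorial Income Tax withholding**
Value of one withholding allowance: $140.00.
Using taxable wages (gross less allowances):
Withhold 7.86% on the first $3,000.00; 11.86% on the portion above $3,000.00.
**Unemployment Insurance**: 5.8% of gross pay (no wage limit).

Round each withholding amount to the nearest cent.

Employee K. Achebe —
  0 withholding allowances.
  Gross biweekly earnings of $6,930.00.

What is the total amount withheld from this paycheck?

Territorial Income Tax: taxable = $6,930.00
  $235.80 + 11.86% × ($6,930.00 − $3,000.00) = $235.80 + 11.86% × $3,930.00 = $701.90
Unemployment Insurance: 5.8% × $6,930.00 = $401.94
Total: $701.90 + $401.94 = $1,103.84

$1,103.84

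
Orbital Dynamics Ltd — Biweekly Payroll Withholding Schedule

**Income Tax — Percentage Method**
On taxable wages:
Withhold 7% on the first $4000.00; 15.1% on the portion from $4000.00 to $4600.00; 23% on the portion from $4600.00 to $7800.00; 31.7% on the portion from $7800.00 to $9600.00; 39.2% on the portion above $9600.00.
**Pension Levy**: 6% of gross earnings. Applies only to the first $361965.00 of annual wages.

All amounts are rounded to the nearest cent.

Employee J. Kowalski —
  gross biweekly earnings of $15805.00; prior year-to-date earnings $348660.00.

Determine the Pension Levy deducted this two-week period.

Pension Levy: cap $361965.00 − YTD $348660.00 = $13305.00 subject; 6% × $13305.00 = $798.30

$798.30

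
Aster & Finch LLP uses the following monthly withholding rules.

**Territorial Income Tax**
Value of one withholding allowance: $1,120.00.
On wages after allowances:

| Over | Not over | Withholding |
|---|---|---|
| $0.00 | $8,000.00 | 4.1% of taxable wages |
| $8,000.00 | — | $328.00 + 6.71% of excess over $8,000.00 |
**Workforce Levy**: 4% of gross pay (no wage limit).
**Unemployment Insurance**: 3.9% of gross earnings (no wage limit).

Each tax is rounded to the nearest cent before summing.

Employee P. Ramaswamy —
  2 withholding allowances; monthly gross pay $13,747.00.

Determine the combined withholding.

Territorial Income Tax: taxable = $13,747.00 − 2×$1,120.00 = $11,507.00
  $328.00 + 6.71% × ($11,507.00 − $8,000.00) = $328.00 + 6.71% × $3,507.00 = $563.32
Workforce Levy: 4% × $13,747.00 = $549.88
Unemployment Insurance: 3.9% × $13,747.00 = $536.13
Total: $563.32 + $549.88 + $536.13 = $1,649.33

$1,649.33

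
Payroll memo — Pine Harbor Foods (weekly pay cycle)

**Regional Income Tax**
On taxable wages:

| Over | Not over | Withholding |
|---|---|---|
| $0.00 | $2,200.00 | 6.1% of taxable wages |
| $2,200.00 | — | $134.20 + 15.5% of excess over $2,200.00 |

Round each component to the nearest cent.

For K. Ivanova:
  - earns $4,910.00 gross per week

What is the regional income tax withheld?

Regional Income Tax: taxable = $4,910.00
  $134.20 + 15.5% × ($4,910.00 − $2,200.00) = $134.20 + 15.5% × $2,710.00 = $554.25

$554.25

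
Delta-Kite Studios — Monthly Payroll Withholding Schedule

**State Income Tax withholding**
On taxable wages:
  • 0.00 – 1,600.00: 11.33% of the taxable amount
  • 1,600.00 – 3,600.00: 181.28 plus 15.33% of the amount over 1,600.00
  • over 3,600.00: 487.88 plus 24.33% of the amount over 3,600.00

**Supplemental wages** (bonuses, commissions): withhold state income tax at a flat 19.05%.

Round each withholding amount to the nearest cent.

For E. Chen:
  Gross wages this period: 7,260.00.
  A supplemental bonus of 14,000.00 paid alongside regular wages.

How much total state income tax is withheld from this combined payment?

4,045.36

State Income Tax: taxable = 7,260.00
  487.88 + 24.33% × (7,260.00 − 3,600.00) = 487.88 + 24.33% × 3,660.00 = 1,378.36
Supplemental (19.05% flat on bonus): 19.05% × 14,000.00 = 2,667.00
Total state income tax: 1,378.36 + 2,667.00 = 4,045.36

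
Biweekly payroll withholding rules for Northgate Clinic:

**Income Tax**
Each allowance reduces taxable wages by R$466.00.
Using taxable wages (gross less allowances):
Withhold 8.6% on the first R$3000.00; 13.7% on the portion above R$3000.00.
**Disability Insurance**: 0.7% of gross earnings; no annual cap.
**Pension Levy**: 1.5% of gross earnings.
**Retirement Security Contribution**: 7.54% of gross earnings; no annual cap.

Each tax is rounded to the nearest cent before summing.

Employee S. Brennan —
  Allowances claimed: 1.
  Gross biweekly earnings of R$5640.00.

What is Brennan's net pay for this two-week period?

R$4534.82

Income Tax: taxable = R$5640.00 − 1×R$466.00 = R$5174.00
  R$258.00 + 13.7% × (R$5174.00 − R$3000.00) = R$258.00 + 13.7% × R$2174.00 = R$555.84
Disability Insurance: 0.7% × R$5640.00 = R$39.48
Pension Levy: 1.5% × R$5640.00 = R$84.60
Retirement Security Contribution: 7.54% × R$5640.00 = R$425.26
Total withheld: R$555.84 + R$39.48 + R$84.60 + R$425.26 = R$1105.18
Net pay: R$5640.00 − R$1105.18 = R$4534.82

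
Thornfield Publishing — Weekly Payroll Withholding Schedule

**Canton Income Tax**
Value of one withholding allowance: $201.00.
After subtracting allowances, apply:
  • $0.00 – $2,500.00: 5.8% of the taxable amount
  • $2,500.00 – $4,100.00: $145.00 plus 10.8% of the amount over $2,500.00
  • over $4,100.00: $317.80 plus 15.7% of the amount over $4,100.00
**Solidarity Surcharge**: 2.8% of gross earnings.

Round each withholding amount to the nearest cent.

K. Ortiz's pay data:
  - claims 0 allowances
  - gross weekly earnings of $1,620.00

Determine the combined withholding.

Canton Income Tax: taxable = $1,620.00
  5.8% × $1,620.00 = $93.96
Solidarity Surcharge: 2.8% × $1,620.00 = $45.36
Total: $93.96 + $45.36 = $139.32

$139.32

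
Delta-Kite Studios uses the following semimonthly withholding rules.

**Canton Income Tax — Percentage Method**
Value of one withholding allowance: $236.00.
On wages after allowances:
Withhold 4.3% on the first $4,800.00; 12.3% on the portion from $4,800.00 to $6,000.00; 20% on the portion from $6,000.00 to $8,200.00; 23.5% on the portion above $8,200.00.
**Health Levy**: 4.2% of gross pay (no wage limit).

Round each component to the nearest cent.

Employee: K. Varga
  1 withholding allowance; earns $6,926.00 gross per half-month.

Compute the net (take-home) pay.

Canton Income Tax: taxable = $6,926.00 − 1×$236.00 = $6,690.00
  $354.00 + 20% × ($6,690.00 − $6,000.00) = $354.00 + 20% × $690.00 = $492.00
Health Levy: 4.2% × $6,926.00 = $290.89
Total withheld: $492.00 + $290.89 = $782.89
Net pay: $6,926.00 − $782.89 = $6,143.11

$6,143.11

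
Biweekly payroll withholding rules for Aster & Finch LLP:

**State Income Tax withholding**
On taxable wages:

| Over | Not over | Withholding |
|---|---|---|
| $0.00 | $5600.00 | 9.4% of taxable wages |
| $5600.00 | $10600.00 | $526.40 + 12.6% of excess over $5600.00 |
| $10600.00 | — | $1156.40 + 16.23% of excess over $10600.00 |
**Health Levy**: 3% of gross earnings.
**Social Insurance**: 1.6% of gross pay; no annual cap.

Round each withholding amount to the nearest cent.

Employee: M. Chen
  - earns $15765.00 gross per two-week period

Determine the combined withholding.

State Income Tax: taxable = $15765.00
  $1156.40 + 16.23% × ($15765.00 − $10600.00) = $1156.40 + 16.23% × $5165.00 = $1994.68
Health Levy: 3% × $15765.00 = $472.95
Social Insurance: 1.6% × $15765.00 = $252.24
Total: $1994.68 + $472.95 + $252.24 = $2719.87

$2719.87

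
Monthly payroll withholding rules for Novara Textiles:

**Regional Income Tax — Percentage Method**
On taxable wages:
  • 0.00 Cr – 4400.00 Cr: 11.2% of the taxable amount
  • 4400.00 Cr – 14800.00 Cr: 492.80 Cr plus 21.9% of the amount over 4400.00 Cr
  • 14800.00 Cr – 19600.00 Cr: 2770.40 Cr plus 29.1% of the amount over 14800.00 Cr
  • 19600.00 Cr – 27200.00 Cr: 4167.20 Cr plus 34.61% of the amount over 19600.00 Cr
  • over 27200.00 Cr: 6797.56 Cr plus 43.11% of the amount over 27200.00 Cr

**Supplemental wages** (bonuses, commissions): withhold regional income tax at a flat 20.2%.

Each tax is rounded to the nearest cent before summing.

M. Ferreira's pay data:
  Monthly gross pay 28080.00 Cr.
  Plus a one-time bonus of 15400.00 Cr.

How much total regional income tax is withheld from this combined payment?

10287.73 Cr

Regional Income Tax: taxable = 28080.00 Cr
  6797.56 Cr + 43.11% × (28080.00 Cr − 27200.00 Cr) = 6797.56 Cr + 43.11% × 880.00 Cr = 7176.93 Cr
Supplemental (20.2% flat on bonus): 20.2% × 15400.00 Cr = 3110.80 Cr
Total regional income tax: 7176.93 Cr + 3110.80 Cr = 10287.73 Cr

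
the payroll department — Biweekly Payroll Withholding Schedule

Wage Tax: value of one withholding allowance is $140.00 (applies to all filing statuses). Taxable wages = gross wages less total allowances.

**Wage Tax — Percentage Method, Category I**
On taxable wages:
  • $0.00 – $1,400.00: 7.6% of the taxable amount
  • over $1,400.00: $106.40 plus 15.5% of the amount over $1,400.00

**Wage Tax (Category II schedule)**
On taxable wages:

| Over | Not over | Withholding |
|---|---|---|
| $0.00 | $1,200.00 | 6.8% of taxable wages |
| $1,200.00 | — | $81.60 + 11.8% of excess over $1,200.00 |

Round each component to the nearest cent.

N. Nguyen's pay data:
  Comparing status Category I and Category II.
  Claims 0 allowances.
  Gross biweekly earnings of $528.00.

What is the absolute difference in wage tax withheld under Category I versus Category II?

Wage Tax (Category I): taxable = $528.00
  7.6% × $528.00 = $40.13
Wage Tax (Category II): taxable = $528.00
  6.8% × $528.00 = $35.90
Difference: |$40.13 − $35.90| = $4.23 (higher under Category I)

$4.23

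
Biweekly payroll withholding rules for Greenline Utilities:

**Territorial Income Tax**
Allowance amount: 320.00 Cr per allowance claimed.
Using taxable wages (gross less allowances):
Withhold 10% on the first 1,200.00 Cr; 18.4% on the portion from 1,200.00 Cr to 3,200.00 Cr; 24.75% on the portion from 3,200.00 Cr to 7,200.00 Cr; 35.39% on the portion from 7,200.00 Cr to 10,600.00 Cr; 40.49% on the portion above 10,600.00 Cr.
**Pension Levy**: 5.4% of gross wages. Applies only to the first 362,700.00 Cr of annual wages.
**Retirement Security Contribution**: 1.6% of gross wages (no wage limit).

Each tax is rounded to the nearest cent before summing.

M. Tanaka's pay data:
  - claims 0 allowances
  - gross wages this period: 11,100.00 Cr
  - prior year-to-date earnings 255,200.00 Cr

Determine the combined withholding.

Territorial Income Tax: taxable = 11,100.00 Cr
  2,681.26 Cr + 40.49% × (11,100.00 Cr − 10,600.00 Cr) = 2,681.26 Cr + 40.49% × 500.00 Cr = 2,883.71 Cr
Pension Levy: 5.4% × 11,100.00 Cr = 599.40 Cr
Retirement Security Contribution: 1.6% × 11,100.00 Cr = 177.60 Cr
Total: 2,883.71 Cr + 599.40 Cr + 177.60 Cr = 3,660.71 Cr

3,660.71 Cr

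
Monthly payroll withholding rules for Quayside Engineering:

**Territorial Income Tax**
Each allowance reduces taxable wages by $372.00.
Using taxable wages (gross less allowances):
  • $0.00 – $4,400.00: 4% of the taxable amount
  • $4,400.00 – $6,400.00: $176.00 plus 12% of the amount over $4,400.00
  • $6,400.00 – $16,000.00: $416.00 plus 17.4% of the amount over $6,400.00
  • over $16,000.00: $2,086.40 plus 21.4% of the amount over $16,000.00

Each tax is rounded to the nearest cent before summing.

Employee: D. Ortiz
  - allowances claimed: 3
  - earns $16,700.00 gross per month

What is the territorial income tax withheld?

Territorial Income Tax: taxable = $16,700.00 − 3×$372.00 = $15,584.00
  $416.00 + 17.4% × ($15,584.00 − $6,400.00) = $416.00 + 17.4% × $9,184.00 = $2,014.02

$2,014.02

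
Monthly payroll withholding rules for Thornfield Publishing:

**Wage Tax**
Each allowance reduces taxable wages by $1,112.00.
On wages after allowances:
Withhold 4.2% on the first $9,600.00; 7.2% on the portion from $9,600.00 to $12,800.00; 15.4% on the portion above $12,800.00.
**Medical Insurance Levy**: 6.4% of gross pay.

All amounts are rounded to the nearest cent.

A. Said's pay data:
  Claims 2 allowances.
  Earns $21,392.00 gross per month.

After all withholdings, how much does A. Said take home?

Wage Tax: taxable = $21,392.00 − 2×$1,112.00 = $19,168.00
  $633.60 + 15.4% × ($19,168.00 − $12,800.00) = $633.60 + 15.4% × $6,368.00 = $1,614.27
Medical Insurance Levy: 6.4% × $21,392.00 = $1,369.09
Total withheld: $1,614.27 + $1,369.09 = $2,983.36
Net pay: $21,392.00 − $2,983.36 = $18,408.64

$18,408.64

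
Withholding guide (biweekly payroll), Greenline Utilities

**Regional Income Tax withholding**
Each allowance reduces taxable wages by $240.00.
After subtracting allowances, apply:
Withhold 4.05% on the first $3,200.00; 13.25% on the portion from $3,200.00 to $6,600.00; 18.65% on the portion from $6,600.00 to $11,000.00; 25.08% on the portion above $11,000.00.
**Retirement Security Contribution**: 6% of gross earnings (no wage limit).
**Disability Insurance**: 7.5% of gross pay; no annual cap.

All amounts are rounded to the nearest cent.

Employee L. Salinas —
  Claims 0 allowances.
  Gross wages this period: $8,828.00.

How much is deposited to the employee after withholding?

$6,640.60

Regional Income Tax: taxable = $8,828.00
  $580.10 + 18.65% × ($8,828.00 − $6,600.00) = $580.10 + 18.65% × $2,228.00 = $995.62
Retirement Security Contribution: 6% × $8,828.00 = $529.68
Disability Insurance: 7.5% × $8,828.00 = $662.10
Total withheld: $995.62 + $529.68 + $662.10 = $2,187.40
Net pay: $8,828.00 − $2,187.40 = $6,640.60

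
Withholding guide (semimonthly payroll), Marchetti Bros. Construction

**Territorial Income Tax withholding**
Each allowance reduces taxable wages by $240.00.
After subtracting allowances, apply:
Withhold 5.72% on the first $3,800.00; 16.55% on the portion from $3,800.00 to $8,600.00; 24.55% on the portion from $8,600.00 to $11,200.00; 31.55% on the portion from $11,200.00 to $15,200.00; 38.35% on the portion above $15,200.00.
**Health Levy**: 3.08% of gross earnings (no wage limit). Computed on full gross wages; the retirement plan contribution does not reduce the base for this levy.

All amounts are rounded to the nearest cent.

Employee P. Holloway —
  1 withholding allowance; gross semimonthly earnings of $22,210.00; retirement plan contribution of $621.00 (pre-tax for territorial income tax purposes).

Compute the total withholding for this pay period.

Territorial Income Tax: taxable = $22,210.00 − $621.00 − 1×$240.00 = $21,349.00
  $2,912.06 + 38.35% × ($21,349.00 − $15,200.00) = $2,912.06 + 38.35% × $6,149.00 = $5,270.20
Health Levy: 3.08% × $22,210.00 = $684.07
Total: $5,270.20 + $684.07 = $5,954.27

$5,954.27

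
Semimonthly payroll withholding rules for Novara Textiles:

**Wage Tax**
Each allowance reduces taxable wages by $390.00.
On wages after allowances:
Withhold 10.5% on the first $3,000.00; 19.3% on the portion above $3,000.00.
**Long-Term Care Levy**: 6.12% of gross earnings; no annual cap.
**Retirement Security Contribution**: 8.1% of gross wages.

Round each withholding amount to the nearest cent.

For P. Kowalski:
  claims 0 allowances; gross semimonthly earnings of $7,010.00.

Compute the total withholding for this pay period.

Wage Tax: taxable = $7,010.00
  $315.00 + 19.3% × ($7,010.00 − $3,000.00) = $315.00 + 19.3% × $4,010.00 = $1,088.93
Long-Term Care Levy: 6.12% × $7,010.00 = $429.01
Retirement Security Contribution: 8.1% × $7,010.00 = $567.81
Total: $1,088.93 + $429.01 + $567.81 = $2,085.75

$2,085.75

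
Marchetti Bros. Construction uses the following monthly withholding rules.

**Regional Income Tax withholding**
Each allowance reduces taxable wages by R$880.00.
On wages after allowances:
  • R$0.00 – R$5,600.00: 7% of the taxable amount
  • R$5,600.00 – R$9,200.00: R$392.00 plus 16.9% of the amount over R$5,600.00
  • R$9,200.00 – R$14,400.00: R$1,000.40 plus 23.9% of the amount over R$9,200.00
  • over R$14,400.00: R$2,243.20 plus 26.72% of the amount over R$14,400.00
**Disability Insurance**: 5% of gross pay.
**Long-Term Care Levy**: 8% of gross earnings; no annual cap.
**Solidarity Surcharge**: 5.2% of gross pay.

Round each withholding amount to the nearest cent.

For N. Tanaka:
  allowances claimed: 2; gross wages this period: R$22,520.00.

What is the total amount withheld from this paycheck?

R$8,041.23

Regional Income Tax: taxable = R$22,520.00 − 2×R$880.00 = R$20,760.00
  R$2,243.20 + 26.72% × (R$20,760.00 − R$14,400.00) = R$2,243.20 + 26.72% × R$6,360.00 = R$3,942.59
Disability Insurance: 5% × R$22,520.00 = R$1,126.00
Long-Term Care Levy: 8% × R$22,520.00 = R$1,801.60
Solidarity Surcharge: 5.2% × R$22,520.00 = R$1,171.04
Total: R$3,942.59 + R$1,126.00 + R$1,801.60 + R$1,171.04 = R$8,041.23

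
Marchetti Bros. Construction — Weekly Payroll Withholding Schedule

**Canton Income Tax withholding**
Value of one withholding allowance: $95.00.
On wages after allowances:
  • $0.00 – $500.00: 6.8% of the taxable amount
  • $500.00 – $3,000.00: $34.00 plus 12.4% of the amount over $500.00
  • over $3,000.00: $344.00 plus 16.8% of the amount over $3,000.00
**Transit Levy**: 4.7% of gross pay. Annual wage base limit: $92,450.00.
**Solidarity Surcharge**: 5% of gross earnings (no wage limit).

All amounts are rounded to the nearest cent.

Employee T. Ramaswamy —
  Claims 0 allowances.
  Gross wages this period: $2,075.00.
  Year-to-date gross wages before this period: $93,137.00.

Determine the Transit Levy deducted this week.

Transit Levy: YTD $93,137.00 ≥ cap $92,450.00 → $0.00

$0.00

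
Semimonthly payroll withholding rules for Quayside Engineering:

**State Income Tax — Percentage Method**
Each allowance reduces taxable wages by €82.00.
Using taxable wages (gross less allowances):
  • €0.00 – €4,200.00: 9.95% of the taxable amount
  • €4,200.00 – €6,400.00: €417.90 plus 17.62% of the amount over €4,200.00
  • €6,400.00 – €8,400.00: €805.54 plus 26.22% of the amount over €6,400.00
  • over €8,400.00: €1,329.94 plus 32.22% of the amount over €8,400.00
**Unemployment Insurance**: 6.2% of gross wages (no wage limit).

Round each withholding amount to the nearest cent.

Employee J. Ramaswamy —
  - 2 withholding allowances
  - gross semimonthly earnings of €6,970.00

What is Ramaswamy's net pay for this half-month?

€5,625.87

State Income Tax: taxable = €6,970.00 − 2×€82.00 = €6,806.00
  €805.54 + 26.22% × (€6,806.00 − €6,400.00) = €805.54 + 26.22% × €406.00 = €911.99
Unemployment Insurance: 6.2% × €6,970.00 = €432.14
Total withheld: €911.99 + €432.14 = €1,344.13
Net pay: €6,970.00 − €1,344.13 = €5,625.87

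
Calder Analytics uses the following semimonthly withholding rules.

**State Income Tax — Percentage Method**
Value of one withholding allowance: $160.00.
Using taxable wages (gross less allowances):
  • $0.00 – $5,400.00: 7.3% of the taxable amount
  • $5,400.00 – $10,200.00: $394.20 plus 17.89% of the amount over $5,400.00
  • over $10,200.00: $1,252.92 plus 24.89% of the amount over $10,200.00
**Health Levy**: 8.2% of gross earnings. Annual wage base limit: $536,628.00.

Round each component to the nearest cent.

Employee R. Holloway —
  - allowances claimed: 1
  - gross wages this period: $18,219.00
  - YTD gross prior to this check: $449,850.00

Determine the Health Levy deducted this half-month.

Health Levy: 8.2% × $18,219.00 = $1,493.96

$1,493.96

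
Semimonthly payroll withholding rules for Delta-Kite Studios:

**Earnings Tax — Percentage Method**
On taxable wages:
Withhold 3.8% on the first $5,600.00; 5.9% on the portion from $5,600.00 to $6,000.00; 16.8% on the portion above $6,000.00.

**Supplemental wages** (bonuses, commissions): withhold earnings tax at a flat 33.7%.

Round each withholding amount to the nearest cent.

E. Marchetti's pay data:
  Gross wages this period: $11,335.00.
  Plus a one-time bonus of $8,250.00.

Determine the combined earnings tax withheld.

$3,912.93

Earnings Tax: taxable = $11,335.00
  $236.40 + 16.8% × ($11,335.00 − $6,000.00) = $236.40 + 16.8% × $5,335.00 = $1,132.68
Supplemental (33.7% flat on bonus): 33.7% × $8,250.00 = $2,780.25
Total earnings tax: $1,132.68 + $2,780.25 = $3,912.93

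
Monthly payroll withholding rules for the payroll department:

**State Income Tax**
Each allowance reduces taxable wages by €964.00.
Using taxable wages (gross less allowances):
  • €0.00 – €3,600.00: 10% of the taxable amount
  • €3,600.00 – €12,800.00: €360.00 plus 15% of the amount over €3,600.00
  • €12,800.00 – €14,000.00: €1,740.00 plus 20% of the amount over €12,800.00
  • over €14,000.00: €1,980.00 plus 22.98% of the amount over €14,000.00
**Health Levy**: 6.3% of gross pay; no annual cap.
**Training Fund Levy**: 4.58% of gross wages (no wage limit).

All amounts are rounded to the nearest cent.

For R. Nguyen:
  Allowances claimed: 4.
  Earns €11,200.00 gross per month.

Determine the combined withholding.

€2,140.16

State Income Tax: taxable = €11,200.00 − 4×€964.00 = €7,344.00
  €360.00 + 15% × (€7,344.00 − €3,600.00) = €360.00 + 15% × €3,744.00 = €921.60
Health Levy: 6.3% × €11,200.00 = €705.60
Training Fund Levy: 4.58% × €11,200.00 = €512.96
Total: €921.60 + €705.60 + €512.96 = €2,140.16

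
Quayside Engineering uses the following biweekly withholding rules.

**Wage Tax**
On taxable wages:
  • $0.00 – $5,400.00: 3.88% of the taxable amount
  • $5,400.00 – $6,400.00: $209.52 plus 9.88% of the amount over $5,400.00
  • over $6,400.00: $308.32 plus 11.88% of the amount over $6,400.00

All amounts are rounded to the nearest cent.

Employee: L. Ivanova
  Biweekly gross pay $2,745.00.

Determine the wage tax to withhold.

Wage Tax: taxable = $2,745.00
  3.88% × $2,745.00 = $106.51

$106.51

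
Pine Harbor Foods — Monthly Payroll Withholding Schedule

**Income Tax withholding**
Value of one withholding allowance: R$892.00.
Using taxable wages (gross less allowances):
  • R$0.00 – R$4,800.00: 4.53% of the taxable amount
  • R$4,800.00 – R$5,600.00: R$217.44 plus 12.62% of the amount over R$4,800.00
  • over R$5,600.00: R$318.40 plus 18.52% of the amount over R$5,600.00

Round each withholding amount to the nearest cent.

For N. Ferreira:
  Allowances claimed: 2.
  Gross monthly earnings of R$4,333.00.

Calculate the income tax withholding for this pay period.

Income Tax: taxable = R$4,333.00 − 2×R$892.00 = R$2,549.00
  4.53% × R$2,549.00 = R$115.47

R$115.47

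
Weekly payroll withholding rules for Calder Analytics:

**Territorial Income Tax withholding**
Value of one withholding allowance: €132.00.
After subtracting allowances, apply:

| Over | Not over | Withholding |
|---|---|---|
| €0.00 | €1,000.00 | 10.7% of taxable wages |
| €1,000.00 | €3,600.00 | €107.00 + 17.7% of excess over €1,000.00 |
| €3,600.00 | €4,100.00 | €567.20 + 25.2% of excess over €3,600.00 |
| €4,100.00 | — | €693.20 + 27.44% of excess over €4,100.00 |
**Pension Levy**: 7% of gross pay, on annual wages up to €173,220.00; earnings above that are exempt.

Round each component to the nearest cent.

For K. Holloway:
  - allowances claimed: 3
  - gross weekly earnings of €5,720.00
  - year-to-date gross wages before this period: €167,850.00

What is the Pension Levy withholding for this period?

Pension Levy: cap €173,220.00 − YTD €167,850.00 = €5,370.00 subject; 7% × €5,370.00 = €375.90

€375.90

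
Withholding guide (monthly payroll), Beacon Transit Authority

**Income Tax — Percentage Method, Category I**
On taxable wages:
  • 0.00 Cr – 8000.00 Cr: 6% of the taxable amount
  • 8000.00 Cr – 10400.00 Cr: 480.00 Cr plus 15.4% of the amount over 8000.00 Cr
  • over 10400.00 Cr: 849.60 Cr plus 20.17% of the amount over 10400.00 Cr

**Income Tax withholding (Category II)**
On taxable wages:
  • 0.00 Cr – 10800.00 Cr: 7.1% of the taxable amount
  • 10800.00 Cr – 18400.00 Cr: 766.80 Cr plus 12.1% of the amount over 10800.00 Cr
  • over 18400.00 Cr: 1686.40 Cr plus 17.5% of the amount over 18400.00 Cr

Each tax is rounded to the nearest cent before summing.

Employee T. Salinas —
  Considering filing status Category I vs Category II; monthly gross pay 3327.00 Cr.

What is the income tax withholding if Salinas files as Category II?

236.22 Cr

Income Tax (Category II): taxable = 3327.00 Cr
  7.1% × 3327.00 Cr = 236.22 Cr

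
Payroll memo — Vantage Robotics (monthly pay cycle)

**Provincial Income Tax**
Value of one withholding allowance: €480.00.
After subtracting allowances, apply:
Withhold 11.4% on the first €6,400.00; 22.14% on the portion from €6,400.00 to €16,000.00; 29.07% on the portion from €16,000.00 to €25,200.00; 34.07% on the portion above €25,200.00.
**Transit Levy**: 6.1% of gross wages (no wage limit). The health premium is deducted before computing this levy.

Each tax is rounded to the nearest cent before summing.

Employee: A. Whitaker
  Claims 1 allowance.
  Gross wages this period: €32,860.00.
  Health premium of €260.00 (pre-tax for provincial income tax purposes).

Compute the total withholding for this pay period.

€9,875.72

Provincial Income Tax: taxable = €32,860.00 − €260.00 − 1×€480.00 = €32,120.00
  €5,529.48 + 34.07% × (€32,120.00 − €25,200.00) = €5,529.48 + 34.07% × €6,920.00 = €7,887.12
Transit Levy: 6.1% × €32,600.00 = €1,988.60
Total: €7,887.12 + €1,988.60 = €9,875.72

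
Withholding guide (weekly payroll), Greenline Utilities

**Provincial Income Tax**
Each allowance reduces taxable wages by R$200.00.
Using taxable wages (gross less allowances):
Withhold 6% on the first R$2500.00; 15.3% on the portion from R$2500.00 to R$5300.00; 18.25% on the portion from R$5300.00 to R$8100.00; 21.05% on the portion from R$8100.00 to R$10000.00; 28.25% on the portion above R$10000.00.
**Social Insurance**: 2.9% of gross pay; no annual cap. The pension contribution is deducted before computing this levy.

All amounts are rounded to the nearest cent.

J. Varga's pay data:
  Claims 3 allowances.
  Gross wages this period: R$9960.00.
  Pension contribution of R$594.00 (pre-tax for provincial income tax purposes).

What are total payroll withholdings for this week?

R$1501.20

Provincial Income Tax: taxable = R$9960.00 − R$594.00 − 3×R$200.00 = R$8766.00
  R$1089.40 + 21.05% × (R$8766.00 − R$8100.00) = R$1089.40 + 21.05% × R$666.00 = R$1229.59
Social Insurance: 2.9% × R$9366.00 = R$271.61
Total: R$1229.59 + R$271.61 = R$1501.20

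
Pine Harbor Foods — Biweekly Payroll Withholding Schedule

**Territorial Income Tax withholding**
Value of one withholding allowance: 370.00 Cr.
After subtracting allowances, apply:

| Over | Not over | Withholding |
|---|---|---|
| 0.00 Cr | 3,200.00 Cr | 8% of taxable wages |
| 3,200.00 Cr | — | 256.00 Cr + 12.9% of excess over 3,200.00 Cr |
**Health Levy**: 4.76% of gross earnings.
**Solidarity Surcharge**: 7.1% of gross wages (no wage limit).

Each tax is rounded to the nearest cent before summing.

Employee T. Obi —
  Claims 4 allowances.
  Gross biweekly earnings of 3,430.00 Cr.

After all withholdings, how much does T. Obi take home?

2,867.20 Cr

Territorial Income Tax: taxable = 3,430.00 Cr − 4×370.00 Cr = 1,950.00 Cr
  8% × 1,950.00 Cr = 156.00 Cr
Health Levy: 4.76% × 3,430.00 Cr = 163.27 Cr
Solidarity Surcharge: 7.1% × 3,430.00 Cr = 243.53 Cr
Total withheld: 156.00 Cr + 163.27 Cr + 243.53 Cr = 562.80 Cr
Net pay: 3,430.00 Cr − 562.80 Cr = 2,867.20 Cr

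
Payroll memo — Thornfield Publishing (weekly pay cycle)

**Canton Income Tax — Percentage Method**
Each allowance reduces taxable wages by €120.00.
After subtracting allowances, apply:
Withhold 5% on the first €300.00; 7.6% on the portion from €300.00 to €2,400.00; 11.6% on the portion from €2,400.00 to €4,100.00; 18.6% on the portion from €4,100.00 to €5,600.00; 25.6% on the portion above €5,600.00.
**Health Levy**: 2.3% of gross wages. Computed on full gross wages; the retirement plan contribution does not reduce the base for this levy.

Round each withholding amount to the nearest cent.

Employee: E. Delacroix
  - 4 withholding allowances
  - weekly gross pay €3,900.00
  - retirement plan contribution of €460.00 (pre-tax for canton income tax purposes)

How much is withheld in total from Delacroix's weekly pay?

€329.26

Canton Income Tax: taxable = €3,900.00 − €460.00 − 4×€120.00 = €2,960.00
  €174.60 + 11.6% × (€2,960.00 − €2,400.00) = €174.60 + 11.6% × €560.00 = €239.56
Health Levy: 2.3% × €3,900.00 = €89.70
Total: €239.56 + €89.70 = €329.26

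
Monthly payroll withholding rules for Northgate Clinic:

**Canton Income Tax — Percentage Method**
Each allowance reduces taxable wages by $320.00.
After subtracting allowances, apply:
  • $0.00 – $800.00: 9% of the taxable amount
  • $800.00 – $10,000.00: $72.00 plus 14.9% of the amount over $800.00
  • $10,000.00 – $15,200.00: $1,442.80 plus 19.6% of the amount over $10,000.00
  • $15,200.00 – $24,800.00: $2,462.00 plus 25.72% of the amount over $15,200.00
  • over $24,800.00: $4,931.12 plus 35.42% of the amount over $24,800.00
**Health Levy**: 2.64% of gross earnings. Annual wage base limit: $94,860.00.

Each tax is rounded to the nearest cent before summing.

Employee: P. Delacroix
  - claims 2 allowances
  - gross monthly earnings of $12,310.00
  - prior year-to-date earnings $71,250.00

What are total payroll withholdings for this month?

$2,095.10

Canton Income Tax: taxable = $12,310.00 − 2×$320.00 = $11,670.00
  $1,442.80 + 19.6% × ($11,670.00 − $10,000.00) = $1,442.80 + 19.6% × $1,670.00 = $1,770.12
Health Levy: 2.64% × $12,310.00 = $324.98
Total: $1,770.12 + $324.98 = $2,095.10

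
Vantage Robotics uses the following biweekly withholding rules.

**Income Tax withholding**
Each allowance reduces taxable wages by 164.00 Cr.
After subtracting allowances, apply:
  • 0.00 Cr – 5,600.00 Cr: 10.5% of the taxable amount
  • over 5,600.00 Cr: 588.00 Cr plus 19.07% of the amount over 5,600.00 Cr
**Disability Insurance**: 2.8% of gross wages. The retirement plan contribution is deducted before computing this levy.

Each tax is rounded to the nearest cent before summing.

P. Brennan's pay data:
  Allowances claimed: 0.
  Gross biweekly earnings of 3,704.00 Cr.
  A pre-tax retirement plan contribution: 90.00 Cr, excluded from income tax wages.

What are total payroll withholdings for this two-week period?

Income Tax: taxable = 3,704.00 Cr − 90.00 Cr = 3,614.00 Cr
  10.5% × 3,614.00 Cr = 379.47 Cr
Disability Insurance: 2.8% × 3,614.00 Cr = 101.19 Cr
Total: 379.47 Cr + 101.19 Cr = 480.66 Cr

480.66 Cr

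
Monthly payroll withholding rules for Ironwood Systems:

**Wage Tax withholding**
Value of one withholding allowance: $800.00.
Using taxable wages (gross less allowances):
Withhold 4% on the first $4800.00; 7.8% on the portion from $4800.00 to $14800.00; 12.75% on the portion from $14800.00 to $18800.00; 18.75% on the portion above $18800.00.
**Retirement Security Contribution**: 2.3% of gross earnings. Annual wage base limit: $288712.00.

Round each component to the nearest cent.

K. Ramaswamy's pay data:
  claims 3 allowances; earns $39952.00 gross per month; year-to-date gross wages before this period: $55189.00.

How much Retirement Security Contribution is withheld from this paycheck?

$918.90

Retirement Security Contribution: 2.3% × $39952.00 = $918.90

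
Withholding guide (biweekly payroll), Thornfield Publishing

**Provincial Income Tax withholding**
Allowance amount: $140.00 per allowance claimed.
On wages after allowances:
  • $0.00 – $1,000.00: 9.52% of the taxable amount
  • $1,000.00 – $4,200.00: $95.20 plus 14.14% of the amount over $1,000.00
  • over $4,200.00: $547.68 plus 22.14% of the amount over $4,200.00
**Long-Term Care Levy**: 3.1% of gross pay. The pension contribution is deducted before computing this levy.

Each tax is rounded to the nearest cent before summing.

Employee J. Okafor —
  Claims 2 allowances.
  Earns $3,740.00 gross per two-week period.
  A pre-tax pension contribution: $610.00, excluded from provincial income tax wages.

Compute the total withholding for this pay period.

$453.82

Provincial Income Tax: taxable = $3,740.00 − $610.00 − 2×$140.00 = $2,850.00
  $95.20 + 14.14% × ($2,850.00 − $1,000.00) = $95.20 + 14.14% × $1,850.00 = $356.79
Long-Term Care Levy: 3.1% × $3,130.00 = $97.03
Total: $356.79 + $97.03 = $453.82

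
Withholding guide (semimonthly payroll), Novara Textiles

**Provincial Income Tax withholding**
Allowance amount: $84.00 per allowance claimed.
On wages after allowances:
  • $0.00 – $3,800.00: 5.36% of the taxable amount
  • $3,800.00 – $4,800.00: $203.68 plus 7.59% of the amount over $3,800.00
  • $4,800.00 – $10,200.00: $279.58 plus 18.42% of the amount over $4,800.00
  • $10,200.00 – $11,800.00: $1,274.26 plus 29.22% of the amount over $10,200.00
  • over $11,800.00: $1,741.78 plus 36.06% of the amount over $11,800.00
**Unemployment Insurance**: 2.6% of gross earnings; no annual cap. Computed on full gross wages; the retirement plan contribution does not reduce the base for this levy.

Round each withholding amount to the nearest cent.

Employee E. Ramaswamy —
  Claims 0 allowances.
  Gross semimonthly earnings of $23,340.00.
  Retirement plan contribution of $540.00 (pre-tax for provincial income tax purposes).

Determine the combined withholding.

Provincial Income Tax: taxable = $23,340.00 − $540.00 = $22,800.00
  $1,741.78 + 36.06% × ($22,800.00 − $11,800.00) = $1,741.78 + 36.06% × $11,000.00 = $5,708.38
Unemployment Insurance: 2.6% × $23,340.00 = $606.84
Total: $5,708.38 + $606.84 = $6,315.22

$6,315.22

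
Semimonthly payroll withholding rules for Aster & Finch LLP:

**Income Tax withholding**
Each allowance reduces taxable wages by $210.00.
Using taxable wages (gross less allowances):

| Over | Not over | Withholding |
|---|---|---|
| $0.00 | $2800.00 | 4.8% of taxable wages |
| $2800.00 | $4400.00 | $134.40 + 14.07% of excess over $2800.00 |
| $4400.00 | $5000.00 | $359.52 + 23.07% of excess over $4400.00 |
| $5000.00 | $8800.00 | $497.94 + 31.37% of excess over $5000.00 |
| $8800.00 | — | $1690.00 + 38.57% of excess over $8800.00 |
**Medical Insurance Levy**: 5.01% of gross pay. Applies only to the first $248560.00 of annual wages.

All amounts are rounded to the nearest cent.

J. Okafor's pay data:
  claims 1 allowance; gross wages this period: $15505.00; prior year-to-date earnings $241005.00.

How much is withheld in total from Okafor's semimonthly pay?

$4573.63

Income Tax: taxable = $15505.00 − 1×$210.00 = $15295.00
  $1690.00 + 38.57% × ($15295.00 − $8800.00) = $1690.00 + 38.57% × $6495.00 = $4195.12
Medical Insurance Levy: cap $248560.00 − YTD $241005.00 = $7555.00 subject; 5.01% × $7555.00 = $378.51
Total: $4195.12 + $378.51 = $4573.63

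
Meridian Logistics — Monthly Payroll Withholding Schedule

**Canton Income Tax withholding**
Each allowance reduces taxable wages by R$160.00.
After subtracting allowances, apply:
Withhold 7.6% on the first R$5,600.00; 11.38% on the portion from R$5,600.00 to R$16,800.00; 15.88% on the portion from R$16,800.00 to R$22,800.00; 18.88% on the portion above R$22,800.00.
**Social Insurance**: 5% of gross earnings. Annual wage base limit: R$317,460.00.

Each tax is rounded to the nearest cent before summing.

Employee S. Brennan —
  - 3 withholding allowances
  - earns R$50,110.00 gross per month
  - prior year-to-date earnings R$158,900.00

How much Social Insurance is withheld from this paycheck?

Social Insurance: 5% × R$50,110.00 = R$2,505.50

R$2,505.50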